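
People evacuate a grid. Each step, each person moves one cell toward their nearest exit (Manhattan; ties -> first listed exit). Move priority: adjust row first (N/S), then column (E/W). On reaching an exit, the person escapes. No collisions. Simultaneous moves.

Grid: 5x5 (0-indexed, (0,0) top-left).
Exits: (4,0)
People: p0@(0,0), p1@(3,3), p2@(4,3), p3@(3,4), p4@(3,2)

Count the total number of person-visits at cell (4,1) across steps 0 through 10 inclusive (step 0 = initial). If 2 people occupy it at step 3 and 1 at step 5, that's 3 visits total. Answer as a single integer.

Step 0: p0@(0,0) p1@(3,3) p2@(4,3) p3@(3,4) p4@(3,2) -> at (4,1): 0 [-], cum=0
Step 1: p0@(1,0) p1@(4,3) p2@(4,2) p3@(4,4) p4@(4,2) -> at (4,1): 0 [-], cum=0
Step 2: p0@(2,0) p1@(4,2) p2@(4,1) p3@(4,3) p4@(4,1) -> at (4,1): 2 [p2,p4], cum=2
Step 3: p0@(3,0) p1@(4,1) p2@ESC p3@(4,2) p4@ESC -> at (4,1): 1 [p1], cum=3
Step 4: p0@ESC p1@ESC p2@ESC p3@(4,1) p4@ESC -> at (4,1): 1 [p3], cum=4
Step 5: p0@ESC p1@ESC p2@ESC p3@ESC p4@ESC -> at (4,1): 0 [-], cum=4
Total visits = 4

Answer: 4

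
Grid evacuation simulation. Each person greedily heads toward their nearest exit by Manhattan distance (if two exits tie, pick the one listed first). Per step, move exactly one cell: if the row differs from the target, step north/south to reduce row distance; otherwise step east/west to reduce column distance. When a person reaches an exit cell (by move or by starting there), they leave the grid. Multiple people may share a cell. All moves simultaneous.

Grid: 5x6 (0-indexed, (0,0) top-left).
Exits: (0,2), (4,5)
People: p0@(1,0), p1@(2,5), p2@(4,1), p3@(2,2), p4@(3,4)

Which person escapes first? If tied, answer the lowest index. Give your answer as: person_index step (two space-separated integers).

Step 1: p0:(1,0)->(0,0) | p1:(2,5)->(3,5) | p2:(4,1)->(4,2) | p3:(2,2)->(1,2) | p4:(3,4)->(4,4)
Step 2: p0:(0,0)->(0,1) | p1:(3,5)->(4,5)->EXIT | p2:(4,2)->(4,3) | p3:(1,2)->(0,2)->EXIT | p4:(4,4)->(4,5)->EXIT
Step 3: p0:(0,1)->(0,2)->EXIT | p1:escaped | p2:(4,3)->(4,4) | p3:escaped | p4:escaped
Step 4: p0:escaped | p1:escaped | p2:(4,4)->(4,5)->EXIT | p3:escaped | p4:escaped
Exit steps: [3, 2, 4, 2, 2]
First to escape: p1 at step 2

Answer: 1 2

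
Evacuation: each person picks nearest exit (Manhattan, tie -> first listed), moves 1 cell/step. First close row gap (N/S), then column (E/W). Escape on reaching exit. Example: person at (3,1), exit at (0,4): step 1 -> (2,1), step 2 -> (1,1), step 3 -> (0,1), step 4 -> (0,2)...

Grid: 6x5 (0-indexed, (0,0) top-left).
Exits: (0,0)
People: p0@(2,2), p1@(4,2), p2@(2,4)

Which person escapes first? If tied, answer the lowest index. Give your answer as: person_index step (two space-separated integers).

Answer: 0 4

Derivation:
Step 1: p0:(2,2)->(1,2) | p1:(4,2)->(3,2) | p2:(2,4)->(1,4)
Step 2: p0:(1,2)->(0,2) | p1:(3,2)->(2,2) | p2:(1,4)->(0,4)
Step 3: p0:(0,2)->(0,1) | p1:(2,2)->(1,2) | p2:(0,4)->(0,3)
Step 4: p0:(0,1)->(0,0)->EXIT | p1:(1,2)->(0,2) | p2:(0,3)->(0,2)
Step 5: p0:escaped | p1:(0,2)->(0,1) | p2:(0,2)->(0,1)
Step 6: p0:escaped | p1:(0,1)->(0,0)->EXIT | p2:(0,1)->(0,0)->EXIT
Exit steps: [4, 6, 6]
First to escape: p0 at step 4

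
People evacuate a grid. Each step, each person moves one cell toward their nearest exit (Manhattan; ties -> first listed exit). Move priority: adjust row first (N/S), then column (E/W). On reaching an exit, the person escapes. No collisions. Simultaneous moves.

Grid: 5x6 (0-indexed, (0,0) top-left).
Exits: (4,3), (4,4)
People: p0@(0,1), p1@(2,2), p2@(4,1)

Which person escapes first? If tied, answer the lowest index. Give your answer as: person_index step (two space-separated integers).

Answer: 2 2

Derivation:
Step 1: p0:(0,1)->(1,1) | p1:(2,2)->(3,2) | p2:(4,1)->(4,2)
Step 2: p0:(1,1)->(2,1) | p1:(3,2)->(4,2) | p2:(4,2)->(4,3)->EXIT
Step 3: p0:(2,1)->(3,1) | p1:(4,2)->(4,3)->EXIT | p2:escaped
Step 4: p0:(3,1)->(4,1) | p1:escaped | p2:escaped
Step 5: p0:(4,1)->(4,2) | p1:escaped | p2:escaped
Step 6: p0:(4,2)->(4,3)->EXIT | p1:escaped | p2:escaped
Exit steps: [6, 3, 2]
First to escape: p2 at step 2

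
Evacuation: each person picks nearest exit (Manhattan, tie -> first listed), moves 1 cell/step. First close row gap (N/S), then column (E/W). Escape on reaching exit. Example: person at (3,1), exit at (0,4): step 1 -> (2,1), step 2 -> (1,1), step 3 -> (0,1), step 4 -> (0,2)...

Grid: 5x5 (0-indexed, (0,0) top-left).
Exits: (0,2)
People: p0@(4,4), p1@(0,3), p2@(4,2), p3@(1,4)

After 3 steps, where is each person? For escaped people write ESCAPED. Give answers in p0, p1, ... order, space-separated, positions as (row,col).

Step 1: p0:(4,4)->(3,4) | p1:(0,3)->(0,2)->EXIT | p2:(4,2)->(3,2) | p3:(1,4)->(0,4)
Step 2: p0:(3,4)->(2,4) | p1:escaped | p2:(3,2)->(2,2) | p3:(0,4)->(0,3)
Step 3: p0:(2,4)->(1,4) | p1:escaped | p2:(2,2)->(1,2) | p3:(0,3)->(0,2)->EXIT

(1,4) ESCAPED (1,2) ESCAPED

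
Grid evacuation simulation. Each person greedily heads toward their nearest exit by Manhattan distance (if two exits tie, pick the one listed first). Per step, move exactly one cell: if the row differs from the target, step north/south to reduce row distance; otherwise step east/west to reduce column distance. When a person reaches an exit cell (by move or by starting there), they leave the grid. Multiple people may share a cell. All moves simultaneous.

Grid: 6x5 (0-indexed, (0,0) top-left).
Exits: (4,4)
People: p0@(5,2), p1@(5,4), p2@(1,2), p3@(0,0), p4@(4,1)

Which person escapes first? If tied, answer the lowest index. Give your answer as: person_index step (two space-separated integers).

Step 1: p0:(5,2)->(4,2) | p1:(5,4)->(4,4)->EXIT | p2:(1,2)->(2,2) | p3:(0,0)->(1,0) | p4:(4,1)->(4,2)
Step 2: p0:(4,2)->(4,3) | p1:escaped | p2:(2,2)->(3,2) | p3:(1,0)->(2,0) | p4:(4,2)->(4,3)
Step 3: p0:(4,3)->(4,4)->EXIT | p1:escaped | p2:(3,2)->(4,2) | p3:(2,0)->(3,0) | p4:(4,3)->(4,4)->EXIT
Step 4: p0:escaped | p1:escaped | p2:(4,2)->(4,3) | p3:(3,0)->(4,0) | p4:escaped
Step 5: p0:escaped | p1:escaped | p2:(4,3)->(4,4)->EXIT | p3:(4,0)->(4,1) | p4:escaped
Step 6: p0:escaped | p1:escaped | p2:escaped | p3:(4,1)->(4,2) | p4:escaped
Step 7: p0:escaped | p1:escaped | p2:escaped | p3:(4,2)->(4,3) | p4:escaped
Step 8: p0:escaped | p1:escaped | p2:escaped | p3:(4,3)->(4,4)->EXIT | p4:escaped
Exit steps: [3, 1, 5, 8, 3]
First to escape: p1 at step 1

Answer: 1 1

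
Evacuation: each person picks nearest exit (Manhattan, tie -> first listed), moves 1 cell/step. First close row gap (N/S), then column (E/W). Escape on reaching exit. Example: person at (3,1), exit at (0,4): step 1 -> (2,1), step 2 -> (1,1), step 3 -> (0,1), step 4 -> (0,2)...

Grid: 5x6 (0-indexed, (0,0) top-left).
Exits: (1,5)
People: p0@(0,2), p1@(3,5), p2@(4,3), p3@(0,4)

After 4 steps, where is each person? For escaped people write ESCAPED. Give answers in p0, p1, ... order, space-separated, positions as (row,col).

Step 1: p0:(0,2)->(1,2) | p1:(3,5)->(2,5) | p2:(4,3)->(3,3) | p3:(0,4)->(1,4)
Step 2: p0:(1,2)->(1,3) | p1:(2,5)->(1,5)->EXIT | p2:(3,3)->(2,3) | p3:(1,4)->(1,5)->EXIT
Step 3: p0:(1,3)->(1,4) | p1:escaped | p2:(2,3)->(1,3) | p3:escaped
Step 4: p0:(1,4)->(1,5)->EXIT | p1:escaped | p2:(1,3)->(1,4) | p3:escaped

ESCAPED ESCAPED (1,4) ESCAPED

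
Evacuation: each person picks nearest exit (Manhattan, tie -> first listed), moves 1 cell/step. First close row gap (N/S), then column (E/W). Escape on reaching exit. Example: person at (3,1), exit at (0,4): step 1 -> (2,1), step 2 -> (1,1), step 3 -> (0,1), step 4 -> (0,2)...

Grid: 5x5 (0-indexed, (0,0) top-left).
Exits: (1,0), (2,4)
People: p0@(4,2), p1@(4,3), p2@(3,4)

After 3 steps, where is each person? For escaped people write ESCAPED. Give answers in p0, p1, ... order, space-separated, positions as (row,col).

Step 1: p0:(4,2)->(3,2) | p1:(4,3)->(3,3) | p2:(3,4)->(2,4)->EXIT
Step 2: p0:(3,2)->(2,2) | p1:(3,3)->(2,3) | p2:escaped
Step 3: p0:(2,2)->(2,3) | p1:(2,3)->(2,4)->EXIT | p2:escaped

(2,3) ESCAPED ESCAPED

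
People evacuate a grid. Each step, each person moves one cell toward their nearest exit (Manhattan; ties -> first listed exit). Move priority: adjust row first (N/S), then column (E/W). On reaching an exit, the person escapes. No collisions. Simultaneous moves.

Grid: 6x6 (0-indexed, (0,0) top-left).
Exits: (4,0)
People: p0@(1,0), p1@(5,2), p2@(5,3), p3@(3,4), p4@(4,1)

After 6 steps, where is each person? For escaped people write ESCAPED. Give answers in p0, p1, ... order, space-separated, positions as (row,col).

Step 1: p0:(1,0)->(2,0) | p1:(5,2)->(4,2) | p2:(5,3)->(4,3) | p3:(3,4)->(4,4) | p4:(4,1)->(4,0)->EXIT
Step 2: p0:(2,0)->(3,0) | p1:(4,2)->(4,1) | p2:(4,3)->(4,2) | p3:(4,4)->(4,3) | p4:escaped
Step 3: p0:(3,0)->(4,0)->EXIT | p1:(4,1)->(4,0)->EXIT | p2:(4,2)->(4,1) | p3:(4,3)->(4,2) | p4:escaped
Step 4: p0:escaped | p1:escaped | p2:(4,1)->(4,0)->EXIT | p3:(4,2)->(4,1) | p4:escaped
Step 5: p0:escaped | p1:escaped | p2:escaped | p3:(4,1)->(4,0)->EXIT | p4:escaped

ESCAPED ESCAPED ESCAPED ESCAPED ESCAPED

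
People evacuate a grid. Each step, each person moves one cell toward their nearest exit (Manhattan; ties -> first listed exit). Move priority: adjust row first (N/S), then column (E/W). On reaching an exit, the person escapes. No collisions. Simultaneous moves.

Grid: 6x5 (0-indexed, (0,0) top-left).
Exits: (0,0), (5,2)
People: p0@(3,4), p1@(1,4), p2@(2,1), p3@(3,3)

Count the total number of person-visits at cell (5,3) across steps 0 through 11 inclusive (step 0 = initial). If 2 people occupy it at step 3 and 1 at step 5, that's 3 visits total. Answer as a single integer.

Step 0: p0@(3,4) p1@(1,4) p2@(2,1) p3@(3,3) -> at (5,3): 0 [-], cum=0
Step 1: p0@(4,4) p1@(0,4) p2@(1,1) p3@(4,3) -> at (5,3): 0 [-], cum=0
Step 2: p0@(5,4) p1@(0,3) p2@(0,1) p3@(5,3) -> at (5,3): 1 [p3], cum=1
Step 3: p0@(5,3) p1@(0,2) p2@ESC p3@ESC -> at (5,3): 1 [p0], cum=2
Step 4: p0@ESC p1@(0,1) p2@ESC p3@ESC -> at (5,3): 0 [-], cum=2
Step 5: p0@ESC p1@ESC p2@ESC p3@ESC -> at (5,3): 0 [-], cum=2
Total visits = 2

Answer: 2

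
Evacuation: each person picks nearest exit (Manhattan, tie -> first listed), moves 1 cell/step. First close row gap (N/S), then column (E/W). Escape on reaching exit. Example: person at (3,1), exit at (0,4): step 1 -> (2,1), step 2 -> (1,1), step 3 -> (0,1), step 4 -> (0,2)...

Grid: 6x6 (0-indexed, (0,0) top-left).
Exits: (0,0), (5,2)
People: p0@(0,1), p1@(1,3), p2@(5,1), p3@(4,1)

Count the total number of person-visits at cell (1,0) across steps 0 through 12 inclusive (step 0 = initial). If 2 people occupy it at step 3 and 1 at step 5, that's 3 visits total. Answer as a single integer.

Step 0: p0@(0,1) p1@(1,3) p2@(5,1) p3@(4,1) -> at (1,0): 0 [-], cum=0
Step 1: p0@ESC p1@(0,3) p2@ESC p3@(5,1) -> at (1,0): 0 [-], cum=0
Step 2: p0@ESC p1@(0,2) p2@ESC p3@ESC -> at (1,0): 0 [-], cum=0
Step 3: p0@ESC p1@(0,1) p2@ESC p3@ESC -> at (1,0): 0 [-], cum=0
Step 4: p0@ESC p1@ESC p2@ESC p3@ESC -> at (1,0): 0 [-], cum=0
Total visits = 0

Answer: 0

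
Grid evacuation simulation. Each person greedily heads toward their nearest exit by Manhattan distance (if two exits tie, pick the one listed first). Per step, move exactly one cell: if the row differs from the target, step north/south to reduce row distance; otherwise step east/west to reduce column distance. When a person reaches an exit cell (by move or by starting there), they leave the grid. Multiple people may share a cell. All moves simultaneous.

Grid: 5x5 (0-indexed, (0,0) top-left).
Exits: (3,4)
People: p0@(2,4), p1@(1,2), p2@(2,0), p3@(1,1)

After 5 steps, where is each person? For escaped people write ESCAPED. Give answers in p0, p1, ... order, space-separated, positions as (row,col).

Step 1: p0:(2,4)->(3,4)->EXIT | p1:(1,2)->(2,2) | p2:(2,0)->(3,0) | p3:(1,1)->(2,1)
Step 2: p0:escaped | p1:(2,2)->(3,2) | p2:(3,0)->(3,1) | p3:(2,1)->(3,1)
Step 3: p0:escaped | p1:(3,2)->(3,3) | p2:(3,1)->(3,2) | p3:(3,1)->(3,2)
Step 4: p0:escaped | p1:(3,3)->(3,4)->EXIT | p2:(3,2)->(3,3) | p3:(3,2)->(3,3)
Step 5: p0:escaped | p1:escaped | p2:(3,3)->(3,4)->EXIT | p3:(3,3)->(3,4)->EXIT

ESCAPED ESCAPED ESCAPED ESCAPED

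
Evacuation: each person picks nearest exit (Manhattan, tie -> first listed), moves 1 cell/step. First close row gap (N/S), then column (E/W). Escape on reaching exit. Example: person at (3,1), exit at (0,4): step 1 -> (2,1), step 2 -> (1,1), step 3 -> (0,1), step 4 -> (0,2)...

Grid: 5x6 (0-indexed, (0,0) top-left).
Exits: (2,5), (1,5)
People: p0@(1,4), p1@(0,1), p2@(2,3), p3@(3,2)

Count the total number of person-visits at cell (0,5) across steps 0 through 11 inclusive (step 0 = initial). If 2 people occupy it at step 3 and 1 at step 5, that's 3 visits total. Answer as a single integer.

Answer: 0

Derivation:
Step 0: p0@(1,4) p1@(0,1) p2@(2,3) p3@(3,2) -> at (0,5): 0 [-], cum=0
Step 1: p0@ESC p1@(1,1) p2@(2,4) p3@(2,2) -> at (0,5): 0 [-], cum=0
Step 2: p0@ESC p1@(1,2) p2@ESC p3@(2,3) -> at (0,5): 0 [-], cum=0
Step 3: p0@ESC p1@(1,3) p2@ESC p3@(2,4) -> at (0,5): 0 [-], cum=0
Step 4: p0@ESC p1@(1,4) p2@ESC p3@ESC -> at (0,5): 0 [-], cum=0
Step 5: p0@ESC p1@ESC p2@ESC p3@ESC -> at (0,5): 0 [-], cum=0
Total visits = 0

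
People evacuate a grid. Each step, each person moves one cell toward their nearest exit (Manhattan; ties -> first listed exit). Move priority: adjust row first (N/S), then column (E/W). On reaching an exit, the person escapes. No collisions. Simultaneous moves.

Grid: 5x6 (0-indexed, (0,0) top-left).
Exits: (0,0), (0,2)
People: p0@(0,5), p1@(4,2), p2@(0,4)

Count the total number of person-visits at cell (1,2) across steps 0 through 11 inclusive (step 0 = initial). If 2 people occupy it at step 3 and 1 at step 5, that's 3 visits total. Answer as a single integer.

Answer: 1

Derivation:
Step 0: p0@(0,5) p1@(4,2) p2@(0,4) -> at (1,2): 0 [-], cum=0
Step 1: p0@(0,4) p1@(3,2) p2@(0,3) -> at (1,2): 0 [-], cum=0
Step 2: p0@(0,3) p1@(2,2) p2@ESC -> at (1,2): 0 [-], cum=0
Step 3: p0@ESC p1@(1,2) p2@ESC -> at (1,2): 1 [p1], cum=1
Step 4: p0@ESC p1@ESC p2@ESC -> at (1,2): 0 [-], cum=1
Total visits = 1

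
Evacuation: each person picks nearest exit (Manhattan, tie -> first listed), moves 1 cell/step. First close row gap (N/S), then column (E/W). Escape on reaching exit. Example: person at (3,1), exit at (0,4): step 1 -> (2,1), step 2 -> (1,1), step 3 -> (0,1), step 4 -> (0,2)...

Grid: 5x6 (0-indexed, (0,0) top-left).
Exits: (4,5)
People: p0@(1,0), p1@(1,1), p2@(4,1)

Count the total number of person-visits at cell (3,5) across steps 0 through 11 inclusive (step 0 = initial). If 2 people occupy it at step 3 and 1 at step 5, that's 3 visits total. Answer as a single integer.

Answer: 0

Derivation:
Step 0: p0@(1,0) p1@(1,1) p2@(4,1) -> at (3,5): 0 [-], cum=0
Step 1: p0@(2,0) p1@(2,1) p2@(4,2) -> at (3,5): 0 [-], cum=0
Step 2: p0@(3,0) p1@(3,1) p2@(4,3) -> at (3,5): 0 [-], cum=0
Step 3: p0@(4,0) p1@(4,1) p2@(4,4) -> at (3,5): 0 [-], cum=0
Step 4: p0@(4,1) p1@(4,2) p2@ESC -> at (3,5): 0 [-], cum=0
Step 5: p0@(4,2) p1@(4,3) p2@ESC -> at (3,5): 0 [-], cum=0
Step 6: p0@(4,3) p1@(4,4) p2@ESC -> at (3,5): 0 [-], cum=0
Step 7: p0@(4,4) p1@ESC p2@ESC -> at (3,5): 0 [-], cum=0
Step 8: p0@ESC p1@ESC p2@ESC -> at (3,5): 0 [-], cum=0
Total visits = 0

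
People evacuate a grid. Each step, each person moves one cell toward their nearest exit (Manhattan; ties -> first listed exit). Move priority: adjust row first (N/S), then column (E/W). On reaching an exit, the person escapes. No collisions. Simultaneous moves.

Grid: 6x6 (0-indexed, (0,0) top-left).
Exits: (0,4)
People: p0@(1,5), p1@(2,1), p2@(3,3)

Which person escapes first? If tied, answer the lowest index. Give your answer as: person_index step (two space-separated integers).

Answer: 0 2

Derivation:
Step 1: p0:(1,5)->(0,5) | p1:(2,1)->(1,1) | p2:(3,3)->(2,3)
Step 2: p0:(0,5)->(0,4)->EXIT | p1:(1,1)->(0,1) | p2:(2,3)->(1,3)
Step 3: p0:escaped | p1:(0,1)->(0,2) | p2:(1,3)->(0,3)
Step 4: p0:escaped | p1:(0,2)->(0,3) | p2:(0,3)->(0,4)->EXIT
Step 5: p0:escaped | p1:(0,3)->(0,4)->EXIT | p2:escaped
Exit steps: [2, 5, 4]
First to escape: p0 at step 2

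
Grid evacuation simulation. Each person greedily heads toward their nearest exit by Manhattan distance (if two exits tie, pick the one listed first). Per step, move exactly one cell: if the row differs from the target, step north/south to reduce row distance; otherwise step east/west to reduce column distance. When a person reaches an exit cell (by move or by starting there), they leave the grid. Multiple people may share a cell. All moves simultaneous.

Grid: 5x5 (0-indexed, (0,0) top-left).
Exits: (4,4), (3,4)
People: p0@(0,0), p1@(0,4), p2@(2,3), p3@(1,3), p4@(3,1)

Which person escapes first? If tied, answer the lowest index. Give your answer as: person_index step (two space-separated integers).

Answer: 2 2

Derivation:
Step 1: p0:(0,0)->(1,0) | p1:(0,4)->(1,4) | p2:(2,3)->(3,3) | p3:(1,3)->(2,3) | p4:(3,1)->(3,2)
Step 2: p0:(1,0)->(2,0) | p1:(1,4)->(2,4) | p2:(3,3)->(3,4)->EXIT | p3:(2,3)->(3,3) | p4:(3,2)->(3,3)
Step 3: p0:(2,0)->(3,0) | p1:(2,4)->(3,4)->EXIT | p2:escaped | p3:(3,3)->(3,4)->EXIT | p4:(3,3)->(3,4)->EXIT
Step 4: p0:(3,0)->(3,1) | p1:escaped | p2:escaped | p3:escaped | p4:escaped
Step 5: p0:(3,1)->(3,2) | p1:escaped | p2:escaped | p3:escaped | p4:escaped
Step 6: p0:(3,2)->(3,3) | p1:escaped | p2:escaped | p3:escaped | p4:escaped
Step 7: p0:(3,3)->(3,4)->EXIT | p1:escaped | p2:escaped | p3:escaped | p4:escaped
Exit steps: [7, 3, 2, 3, 3]
First to escape: p2 at step 2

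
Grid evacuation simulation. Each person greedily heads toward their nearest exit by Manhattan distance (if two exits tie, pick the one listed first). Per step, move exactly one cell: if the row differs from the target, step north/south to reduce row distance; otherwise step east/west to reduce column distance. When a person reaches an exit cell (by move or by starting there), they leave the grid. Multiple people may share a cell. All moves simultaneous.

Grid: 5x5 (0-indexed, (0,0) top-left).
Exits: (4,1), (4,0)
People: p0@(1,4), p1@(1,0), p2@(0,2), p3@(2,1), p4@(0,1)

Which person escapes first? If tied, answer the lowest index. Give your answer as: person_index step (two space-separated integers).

Answer: 3 2

Derivation:
Step 1: p0:(1,4)->(2,4) | p1:(1,0)->(2,0) | p2:(0,2)->(1,2) | p3:(2,1)->(3,1) | p4:(0,1)->(1,1)
Step 2: p0:(2,4)->(3,4) | p1:(2,0)->(3,0) | p2:(1,2)->(2,2) | p3:(3,1)->(4,1)->EXIT | p4:(1,1)->(2,1)
Step 3: p0:(3,4)->(4,4) | p1:(3,0)->(4,0)->EXIT | p2:(2,2)->(3,2) | p3:escaped | p4:(2,1)->(3,1)
Step 4: p0:(4,4)->(4,3) | p1:escaped | p2:(3,2)->(4,2) | p3:escaped | p4:(3,1)->(4,1)->EXIT
Step 5: p0:(4,3)->(4,2) | p1:escaped | p2:(4,2)->(4,1)->EXIT | p3:escaped | p4:escaped
Step 6: p0:(4,2)->(4,1)->EXIT | p1:escaped | p2:escaped | p3:escaped | p4:escaped
Exit steps: [6, 3, 5, 2, 4]
First to escape: p3 at step 2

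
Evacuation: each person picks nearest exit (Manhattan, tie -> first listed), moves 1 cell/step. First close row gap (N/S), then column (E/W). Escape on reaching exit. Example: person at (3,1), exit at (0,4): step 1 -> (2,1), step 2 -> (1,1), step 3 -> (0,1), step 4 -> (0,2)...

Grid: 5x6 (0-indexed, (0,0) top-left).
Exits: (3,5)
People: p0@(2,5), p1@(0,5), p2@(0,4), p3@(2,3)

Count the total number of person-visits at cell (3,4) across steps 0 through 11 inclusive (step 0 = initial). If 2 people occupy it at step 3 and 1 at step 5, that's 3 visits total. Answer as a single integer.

Step 0: p0@(2,5) p1@(0,5) p2@(0,4) p3@(2,3) -> at (3,4): 0 [-], cum=0
Step 1: p0@ESC p1@(1,5) p2@(1,4) p3@(3,3) -> at (3,4): 0 [-], cum=0
Step 2: p0@ESC p1@(2,5) p2@(2,4) p3@(3,4) -> at (3,4): 1 [p3], cum=1
Step 3: p0@ESC p1@ESC p2@(3,4) p3@ESC -> at (3,4): 1 [p2], cum=2
Step 4: p0@ESC p1@ESC p2@ESC p3@ESC -> at (3,4): 0 [-], cum=2
Total visits = 2

Answer: 2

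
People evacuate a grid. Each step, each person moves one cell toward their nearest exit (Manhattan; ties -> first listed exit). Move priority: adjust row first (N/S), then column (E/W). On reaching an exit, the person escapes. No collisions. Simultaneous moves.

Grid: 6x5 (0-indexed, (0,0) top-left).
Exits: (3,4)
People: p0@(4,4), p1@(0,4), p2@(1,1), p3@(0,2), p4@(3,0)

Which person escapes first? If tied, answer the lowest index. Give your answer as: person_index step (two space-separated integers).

Step 1: p0:(4,4)->(3,4)->EXIT | p1:(0,4)->(1,4) | p2:(1,1)->(2,1) | p3:(0,2)->(1,2) | p4:(3,0)->(3,1)
Step 2: p0:escaped | p1:(1,4)->(2,4) | p2:(2,1)->(3,1) | p3:(1,2)->(2,2) | p4:(3,1)->(3,2)
Step 3: p0:escaped | p1:(2,4)->(3,4)->EXIT | p2:(3,1)->(3,2) | p3:(2,2)->(3,2) | p4:(3,2)->(3,3)
Step 4: p0:escaped | p1:escaped | p2:(3,2)->(3,3) | p3:(3,2)->(3,3) | p4:(3,3)->(3,4)->EXIT
Step 5: p0:escaped | p1:escaped | p2:(3,3)->(3,4)->EXIT | p3:(3,3)->(3,4)->EXIT | p4:escaped
Exit steps: [1, 3, 5, 5, 4]
First to escape: p0 at step 1

Answer: 0 1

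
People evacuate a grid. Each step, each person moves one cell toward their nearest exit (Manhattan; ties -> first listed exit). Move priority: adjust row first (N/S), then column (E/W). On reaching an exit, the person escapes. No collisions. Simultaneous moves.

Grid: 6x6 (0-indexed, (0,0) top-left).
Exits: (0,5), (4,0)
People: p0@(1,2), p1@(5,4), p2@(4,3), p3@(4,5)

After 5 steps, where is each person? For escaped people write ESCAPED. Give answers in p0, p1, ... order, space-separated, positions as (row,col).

Step 1: p0:(1,2)->(0,2) | p1:(5,4)->(4,4) | p2:(4,3)->(4,2) | p3:(4,5)->(3,5)
Step 2: p0:(0,2)->(0,3) | p1:(4,4)->(4,3) | p2:(4,2)->(4,1) | p3:(3,5)->(2,5)
Step 3: p0:(0,3)->(0,4) | p1:(4,3)->(4,2) | p2:(4,1)->(4,0)->EXIT | p3:(2,5)->(1,5)
Step 4: p0:(0,4)->(0,5)->EXIT | p1:(4,2)->(4,1) | p2:escaped | p3:(1,5)->(0,5)->EXIT
Step 5: p0:escaped | p1:(4,1)->(4,0)->EXIT | p2:escaped | p3:escaped

ESCAPED ESCAPED ESCAPED ESCAPED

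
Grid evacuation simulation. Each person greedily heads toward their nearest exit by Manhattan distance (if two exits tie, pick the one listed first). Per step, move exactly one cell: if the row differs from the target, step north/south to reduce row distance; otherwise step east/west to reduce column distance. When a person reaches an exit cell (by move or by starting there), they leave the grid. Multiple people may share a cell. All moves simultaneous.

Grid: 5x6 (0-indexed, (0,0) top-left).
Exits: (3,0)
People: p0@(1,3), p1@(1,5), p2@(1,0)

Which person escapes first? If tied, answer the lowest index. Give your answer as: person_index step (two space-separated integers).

Answer: 2 2

Derivation:
Step 1: p0:(1,3)->(2,3) | p1:(1,5)->(2,5) | p2:(1,0)->(2,0)
Step 2: p0:(2,3)->(3,3) | p1:(2,5)->(3,5) | p2:(2,0)->(3,0)->EXIT
Step 3: p0:(3,3)->(3,2) | p1:(3,5)->(3,4) | p2:escaped
Step 4: p0:(3,2)->(3,1) | p1:(3,4)->(3,3) | p2:escaped
Step 5: p0:(3,1)->(3,0)->EXIT | p1:(3,3)->(3,2) | p2:escaped
Step 6: p0:escaped | p1:(3,2)->(3,1) | p2:escaped
Step 7: p0:escaped | p1:(3,1)->(3,0)->EXIT | p2:escaped
Exit steps: [5, 7, 2]
First to escape: p2 at step 2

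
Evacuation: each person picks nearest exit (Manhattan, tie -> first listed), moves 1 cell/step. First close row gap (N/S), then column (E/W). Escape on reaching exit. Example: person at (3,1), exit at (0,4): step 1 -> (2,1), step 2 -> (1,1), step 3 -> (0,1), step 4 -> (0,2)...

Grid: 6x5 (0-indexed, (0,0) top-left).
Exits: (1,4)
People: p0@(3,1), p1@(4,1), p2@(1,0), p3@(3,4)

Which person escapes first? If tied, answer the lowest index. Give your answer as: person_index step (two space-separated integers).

Step 1: p0:(3,1)->(2,1) | p1:(4,1)->(3,1) | p2:(1,0)->(1,1) | p3:(3,4)->(2,4)
Step 2: p0:(2,1)->(1,1) | p1:(3,1)->(2,1) | p2:(1,1)->(1,2) | p3:(2,4)->(1,4)->EXIT
Step 3: p0:(1,1)->(1,2) | p1:(2,1)->(1,1) | p2:(1,2)->(1,3) | p3:escaped
Step 4: p0:(1,2)->(1,3) | p1:(1,1)->(1,2) | p2:(1,3)->(1,4)->EXIT | p3:escaped
Step 5: p0:(1,3)->(1,4)->EXIT | p1:(1,2)->(1,3) | p2:escaped | p3:escaped
Step 6: p0:escaped | p1:(1,3)->(1,4)->EXIT | p2:escaped | p3:escaped
Exit steps: [5, 6, 4, 2]
First to escape: p3 at step 2

Answer: 3 2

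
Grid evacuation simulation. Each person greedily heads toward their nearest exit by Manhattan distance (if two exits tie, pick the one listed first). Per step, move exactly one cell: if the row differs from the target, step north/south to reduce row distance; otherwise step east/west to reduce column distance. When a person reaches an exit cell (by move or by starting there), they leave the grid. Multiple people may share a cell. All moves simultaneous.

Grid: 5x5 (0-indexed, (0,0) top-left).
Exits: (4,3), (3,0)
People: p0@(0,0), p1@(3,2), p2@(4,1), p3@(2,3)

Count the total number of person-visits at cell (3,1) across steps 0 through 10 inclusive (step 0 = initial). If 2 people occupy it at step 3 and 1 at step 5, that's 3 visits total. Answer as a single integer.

Answer: 0

Derivation:
Step 0: p0@(0,0) p1@(3,2) p2@(4,1) p3@(2,3) -> at (3,1): 0 [-], cum=0
Step 1: p0@(1,0) p1@(4,2) p2@(4,2) p3@(3,3) -> at (3,1): 0 [-], cum=0
Step 2: p0@(2,0) p1@ESC p2@ESC p3@ESC -> at (3,1): 0 [-], cum=0
Step 3: p0@ESC p1@ESC p2@ESC p3@ESC -> at (3,1): 0 [-], cum=0
Total visits = 0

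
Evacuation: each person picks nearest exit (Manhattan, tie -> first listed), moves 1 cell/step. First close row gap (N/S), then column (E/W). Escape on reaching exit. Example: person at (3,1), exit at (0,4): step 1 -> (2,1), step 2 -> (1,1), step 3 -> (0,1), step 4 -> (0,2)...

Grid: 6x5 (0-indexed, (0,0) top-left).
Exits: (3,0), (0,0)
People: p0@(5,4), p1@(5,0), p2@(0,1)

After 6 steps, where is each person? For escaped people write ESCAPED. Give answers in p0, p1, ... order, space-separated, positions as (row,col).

Step 1: p0:(5,4)->(4,4) | p1:(5,0)->(4,0) | p2:(0,1)->(0,0)->EXIT
Step 2: p0:(4,4)->(3,4) | p1:(4,0)->(3,0)->EXIT | p2:escaped
Step 3: p0:(3,4)->(3,3) | p1:escaped | p2:escaped
Step 4: p0:(3,3)->(3,2) | p1:escaped | p2:escaped
Step 5: p0:(3,2)->(3,1) | p1:escaped | p2:escaped
Step 6: p0:(3,1)->(3,0)->EXIT | p1:escaped | p2:escaped

ESCAPED ESCAPED ESCAPED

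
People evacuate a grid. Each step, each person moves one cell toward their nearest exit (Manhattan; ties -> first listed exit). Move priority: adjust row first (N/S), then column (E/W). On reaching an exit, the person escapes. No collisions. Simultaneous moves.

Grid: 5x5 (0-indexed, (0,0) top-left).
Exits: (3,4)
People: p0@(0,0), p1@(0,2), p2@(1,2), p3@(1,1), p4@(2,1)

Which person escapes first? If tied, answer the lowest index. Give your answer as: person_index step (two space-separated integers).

Answer: 2 4

Derivation:
Step 1: p0:(0,0)->(1,0) | p1:(0,2)->(1,2) | p2:(1,2)->(2,2) | p3:(1,1)->(2,1) | p4:(2,1)->(3,1)
Step 2: p0:(1,0)->(2,0) | p1:(1,2)->(2,2) | p2:(2,2)->(3,2) | p3:(2,1)->(3,1) | p4:(3,1)->(3,2)
Step 3: p0:(2,0)->(3,0) | p1:(2,2)->(3,2) | p2:(3,2)->(3,3) | p3:(3,1)->(3,2) | p4:(3,2)->(3,3)
Step 4: p0:(3,0)->(3,1) | p1:(3,2)->(3,3) | p2:(3,3)->(3,4)->EXIT | p3:(3,2)->(3,3) | p4:(3,3)->(3,4)->EXIT
Step 5: p0:(3,1)->(3,2) | p1:(3,3)->(3,4)->EXIT | p2:escaped | p3:(3,3)->(3,4)->EXIT | p4:escaped
Step 6: p0:(3,2)->(3,3) | p1:escaped | p2:escaped | p3:escaped | p4:escaped
Step 7: p0:(3,3)->(3,4)->EXIT | p1:escaped | p2:escaped | p3:escaped | p4:escaped
Exit steps: [7, 5, 4, 5, 4]
First to escape: p2 at step 4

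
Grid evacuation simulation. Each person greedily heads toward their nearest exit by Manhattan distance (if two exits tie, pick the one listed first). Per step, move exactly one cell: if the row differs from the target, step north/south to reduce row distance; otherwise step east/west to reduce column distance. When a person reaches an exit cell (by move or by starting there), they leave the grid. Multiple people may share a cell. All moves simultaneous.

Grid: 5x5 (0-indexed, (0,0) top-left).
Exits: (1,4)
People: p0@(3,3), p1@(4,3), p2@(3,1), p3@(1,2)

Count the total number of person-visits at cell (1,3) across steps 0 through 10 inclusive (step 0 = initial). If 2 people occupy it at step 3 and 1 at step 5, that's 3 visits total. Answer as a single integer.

Step 0: p0@(3,3) p1@(4,3) p2@(3,1) p3@(1,2) -> at (1,3): 0 [-], cum=0
Step 1: p0@(2,3) p1@(3,3) p2@(2,1) p3@(1,3) -> at (1,3): 1 [p3], cum=1
Step 2: p0@(1,3) p1@(2,3) p2@(1,1) p3@ESC -> at (1,3): 1 [p0], cum=2
Step 3: p0@ESC p1@(1,3) p2@(1,2) p3@ESC -> at (1,3): 1 [p1], cum=3
Step 4: p0@ESC p1@ESC p2@(1,3) p3@ESC -> at (1,3): 1 [p2], cum=4
Step 5: p0@ESC p1@ESC p2@ESC p3@ESC -> at (1,3): 0 [-], cum=4
Total visits = 4

Answer: 4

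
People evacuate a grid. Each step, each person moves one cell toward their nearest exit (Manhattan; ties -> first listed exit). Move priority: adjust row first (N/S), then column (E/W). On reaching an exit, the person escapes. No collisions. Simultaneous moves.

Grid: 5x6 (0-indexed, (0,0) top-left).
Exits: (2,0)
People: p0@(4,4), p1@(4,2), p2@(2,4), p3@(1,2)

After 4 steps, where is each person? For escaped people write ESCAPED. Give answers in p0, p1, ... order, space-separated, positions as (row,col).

Step 1: p0:(4,4)->(3,4) | p1:(4,2)->(3,2) | p2:(2,4)->(2,3) | p3:(1,2)->(2,2)
Step 2: p0:(3,4)->(2,4) | p1:(3,2)->(2,2) | p2:(2,3)->(2,2) | p3:(2,2)->(2,1)
Step 3: p0:(2,4)->(2,3) | p1:(2,2)->(2,1) | p2:(2,2)->(2,1) | p3:(2,1)->(2,0)->EXIT
Step 4: p0:(2,3)->(2,2) | p1:(2,1)->(2,0)->EXIT | p2:(2,1)->(2,0)->EXIT | p3:escaped

(2,2) ESCAPED ESCAPED ESCAPED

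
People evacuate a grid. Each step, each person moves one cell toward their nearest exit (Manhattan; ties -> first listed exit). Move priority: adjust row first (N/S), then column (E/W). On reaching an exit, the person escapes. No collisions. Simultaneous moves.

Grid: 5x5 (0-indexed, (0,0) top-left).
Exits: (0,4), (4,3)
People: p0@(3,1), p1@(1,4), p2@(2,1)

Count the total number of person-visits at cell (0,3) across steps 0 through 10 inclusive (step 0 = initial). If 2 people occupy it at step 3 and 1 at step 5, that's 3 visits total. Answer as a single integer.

Answer: 0

Derivation:
Step 0: p0@(3,1) p1@(1,4) p2@(2,1) -> at (0,3): 0 [-], cum=0
Step 1: p0@(4,1) p1@ESC p2@(3,1) -> at (0,3): 0 [-], cum=0
Step 2: p0@(4,2) p1@ESC p2@(4,1) -> at (0,3): 0 [-], cum=0
Step 3: p0@ESC p1@ESC p2@(4,2) -> at (0,3): 0 [-], cum=0
Step 4: p0@ESC p1@ESC p2@ESC -> at (0,3): 0 [-], cum=0
Total visits = 0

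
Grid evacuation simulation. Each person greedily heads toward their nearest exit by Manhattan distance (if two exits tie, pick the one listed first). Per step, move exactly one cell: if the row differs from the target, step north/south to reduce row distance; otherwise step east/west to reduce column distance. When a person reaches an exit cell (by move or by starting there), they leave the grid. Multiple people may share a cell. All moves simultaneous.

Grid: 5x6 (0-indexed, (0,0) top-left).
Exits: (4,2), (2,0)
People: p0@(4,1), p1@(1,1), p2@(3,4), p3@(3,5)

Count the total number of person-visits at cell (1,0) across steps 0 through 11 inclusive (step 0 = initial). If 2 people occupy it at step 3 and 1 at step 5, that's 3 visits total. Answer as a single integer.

Answer: 0

Derivation:
Step 0: p0@(4,1) p1@(1,1) p2@(3,4) p3@(3,5) -> at (1,0): 0 [-], cum=0
Step 1: p0@ESC p1@(2,1) p2@(4,4) p3@(4,5) -> at (1,0): 0 [-], cum=0
Step 2: p0@ESC p1@ESC p2@(4,3) p3@(4,4) -> at (1,0): 0 [-], cum=0
Step 3: p0@ESC p1@ESC p2@ESC p3@(4,3) -> at (1,0): 0 [-], cum=0
Step 4: p0@ESC p1@ESC p2@ESC p3@ESC -> at (1,0): 0 [-], cum=0
Total visits = 0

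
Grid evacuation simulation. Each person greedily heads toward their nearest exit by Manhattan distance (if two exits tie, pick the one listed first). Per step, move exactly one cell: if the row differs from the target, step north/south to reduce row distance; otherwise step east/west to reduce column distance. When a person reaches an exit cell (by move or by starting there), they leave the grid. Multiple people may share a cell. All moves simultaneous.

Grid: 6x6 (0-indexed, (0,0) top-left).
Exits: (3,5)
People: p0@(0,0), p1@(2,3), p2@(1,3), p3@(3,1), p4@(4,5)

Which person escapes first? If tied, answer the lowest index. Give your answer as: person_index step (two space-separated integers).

Answer: 4 1

Derivation:
Step 1: p0:(0,0)->(1,0) | p1:(2,3)->(3,3) | p2:(1,3)->(2,3) | p3:(3,1)->(3,2) | p4:(4,5)->(3,5)->EXIT
Step 2: p0:(1,0)->(2,0) | p1:(3,3)->(3,4) | p2:(2,3)->(3,3) | p3:(3,2)->(3,3) | p4:escaped
Step 3: p0:(2,0)->(3,0) | p1:(3,4)->(3,5)->EXIT | p2:(3,3)->(3,4) | p3:(3,3)->(3,4) | p4:escaped
Step 4: p0:(3,0)->(3,1) | p1:escaped | p2:(3,4)->(3,5)->EXIT | p3:(3,4)->(3,5)->EXIT | p4:escaped
Step 5: p0:(3,1)->(3,2) | p1:escaped | p2:escaped | p3:escaped | p4:escaped
Step 6: p0:(3,2)->(3,3) | p1:escaped | p2:escaped | p3:escaped | p4:escaped
Step 7: p0:(3,3)->(3,4) | p1:escaped | p2:escaped | p3:escaped | p4:escaped
Step 8: p0:(3,4)->(3,5)->EXIT | p1:escaped | p2:escaped | p3:escaped | p4:escaped
Exit steps: [8, 3, 4, 4, 1]
First to escape: p4 at step 1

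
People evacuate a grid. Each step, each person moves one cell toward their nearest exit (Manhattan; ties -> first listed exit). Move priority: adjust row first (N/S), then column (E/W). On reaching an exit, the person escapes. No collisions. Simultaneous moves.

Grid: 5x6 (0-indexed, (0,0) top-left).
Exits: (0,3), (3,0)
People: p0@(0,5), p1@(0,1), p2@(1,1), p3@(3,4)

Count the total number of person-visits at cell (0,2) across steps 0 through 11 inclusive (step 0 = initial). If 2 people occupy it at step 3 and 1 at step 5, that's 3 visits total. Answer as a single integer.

Answer: 2

Derivation:
Step 0: p0@(0,5) p1@(0,1) p2@(1,1) p3@(3,4) -> at (0,2): 0 [-], cum=0
Step 1: p0@(0,4) p1@(0,2) p2@(0,1) p3@(2,4) -> at (0,2): 1 [p1], cum=1
Step 2: p0@ESC p1@ESC p2@(0,2) p3@(1,4) -> at (0,2): 1 [p2], cum=2
Step 3: p0@ESC p1@ESC p2@ESC p3@(0,4) -> at (0,2): 0 [-], cum=2
Step 4: p0@ESC p1@ESC p2@ESC p3@ESC -> at (0,2): 0 [-], cum=2
Total visits = 2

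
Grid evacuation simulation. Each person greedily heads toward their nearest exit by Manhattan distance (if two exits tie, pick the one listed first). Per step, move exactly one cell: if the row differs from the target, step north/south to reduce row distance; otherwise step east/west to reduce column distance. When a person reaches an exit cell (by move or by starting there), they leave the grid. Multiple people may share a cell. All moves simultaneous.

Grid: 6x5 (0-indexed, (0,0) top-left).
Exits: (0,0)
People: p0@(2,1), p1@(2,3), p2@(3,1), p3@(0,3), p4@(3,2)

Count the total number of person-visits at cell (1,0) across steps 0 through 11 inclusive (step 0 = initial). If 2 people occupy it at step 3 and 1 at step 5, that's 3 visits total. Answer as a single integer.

Answer: 0

Derivation:
Step 0: p0@(2,1) p1@(2,3) p2@(3,1) p3@(0,3) p4@(3,2) -> at (1,0): 0 [-], cum=0
Step 1: p0@(1,1) p1@(1,3) p2@(2,1) p3@(0,2) p4@(2,2) -> at (1,0): 0 [-], cum=0
Step 2: p0@(0,1) p1@(0,3) p2@(1,1) p3@(0,1) p4@(1,2) -> at (1,0): 0 [-], cum=0
Step 3: p0@ESC p1@(0,2) p2@(0,1) p3@ESC p4@(0,2) -> at (1,0): 0 [-], cum=0
Step 4: p0@ESC p1@(0,1) p2@ESC p3@ESC p4@(0,1) -> at (1,0): 0 [-], cum=0
Step 5: p0@ESC p1@ESC p2@ESC p3@ESC p4@ESC -> at (1,0): 0 [-], cum=0
Total visits = 0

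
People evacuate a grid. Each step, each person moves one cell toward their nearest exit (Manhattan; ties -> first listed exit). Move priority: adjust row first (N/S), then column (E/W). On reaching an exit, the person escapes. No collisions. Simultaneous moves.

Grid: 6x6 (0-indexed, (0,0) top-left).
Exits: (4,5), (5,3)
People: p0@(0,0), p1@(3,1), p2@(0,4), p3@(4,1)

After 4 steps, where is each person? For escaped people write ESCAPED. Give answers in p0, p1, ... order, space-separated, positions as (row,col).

Step 1: p0:(0,0)->(1,0) | p1:(3,1)->(4,1) | p2:(0,4)->(1,4) | p3:(4,1)->(5,1)
Step 2: p0:(1,0)->(2,0) | p1:(4,1)->(5,1) | p2:(1,4)->(2,4) | p3:(5,1)->(5,2)
Step 3: p0:(2,0)->(3,0) | p1:(5,1)->(5,2) | p2:(2,4)->(3,4) | p3:(5,2)->(5,3)->EXIT
Step 4: p0:(3,0)->(4,0) | p1:(5,2)->(5,3)->EXIT | p2:(3,4)->(4,4) | p3:escaped

(4,0) ESCAPED (4,4) ESCAPED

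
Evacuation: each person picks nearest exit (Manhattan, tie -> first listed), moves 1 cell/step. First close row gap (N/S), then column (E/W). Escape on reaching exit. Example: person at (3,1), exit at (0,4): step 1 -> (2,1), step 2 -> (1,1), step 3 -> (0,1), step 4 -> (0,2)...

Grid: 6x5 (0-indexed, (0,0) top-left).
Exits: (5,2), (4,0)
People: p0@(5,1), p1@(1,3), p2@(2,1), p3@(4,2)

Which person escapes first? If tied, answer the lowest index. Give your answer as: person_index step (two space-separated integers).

Step 1: p0:(5,1)->(5,2)->EXIT | p1:(1,3)->(2,3) | p2:(2,1)->(3,1) | p3:(4,2)->(5,2)->EXIT
Step 2: p0:escaped | p1:(2,3)->(3,3) | p2:(3,1)->(4,1) | p3:escaped
Step 3: p0:escaped | p1:(3,3)->(4,3) | p2:(4,1)->(4,0)->EXIT | p3:escaped
Step 4: p0:escaped | p1:(4,3)->(5,3) | p2:escaped | p3:escaped
Step 5: p0:escaped | p1:(5,3)->(5,2)->EXIT | p2:escaped | p3:escaped
Exit steps: [1, 5, 3, 1]
First to escape: p0 at step 1

Answer: 0 1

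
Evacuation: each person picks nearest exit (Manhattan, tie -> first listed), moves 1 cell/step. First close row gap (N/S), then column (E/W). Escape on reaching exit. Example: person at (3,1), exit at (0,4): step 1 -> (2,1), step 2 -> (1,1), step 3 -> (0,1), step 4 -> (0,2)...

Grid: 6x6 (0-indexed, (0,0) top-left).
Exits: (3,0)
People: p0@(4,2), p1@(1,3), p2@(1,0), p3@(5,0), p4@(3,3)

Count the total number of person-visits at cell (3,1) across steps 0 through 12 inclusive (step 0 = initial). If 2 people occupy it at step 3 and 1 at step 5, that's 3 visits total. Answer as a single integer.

Step 0: p0@(4,2) p1@(1,3) p2@(1,0) p3@(5,0) p4@(3,3) -> at (3,1): 0 [-], cum=0
Step 1: p0@(3,2) p1@(2,3) p2@(2,0) p3@(4,0) p4@(3,2) -> at (3,1): 0 [-], cum=0
Step 2: p0@(3,1) p1@(3,3) p2@ESC p3@ESC p4@(3,1) -> at (3,1): 2 [p0,p4], cum=2
Step 3: p0@ESC p1@(3,2) p2@ESC p3@ESC p4@ESC -> at (3,1): 0 [-], cum=2
Step 4: p0@ESC p1@(3,1) p2@ESC p3@ESC p4@ESC -> at (3,1): 1 [p1], cum=3
Step 5: p0@ESC p1@ESC p2@ESC p3@ESC p4@ESC -> at (3,1): 0 [-], cum=3
Total visits = 3

Answer: 3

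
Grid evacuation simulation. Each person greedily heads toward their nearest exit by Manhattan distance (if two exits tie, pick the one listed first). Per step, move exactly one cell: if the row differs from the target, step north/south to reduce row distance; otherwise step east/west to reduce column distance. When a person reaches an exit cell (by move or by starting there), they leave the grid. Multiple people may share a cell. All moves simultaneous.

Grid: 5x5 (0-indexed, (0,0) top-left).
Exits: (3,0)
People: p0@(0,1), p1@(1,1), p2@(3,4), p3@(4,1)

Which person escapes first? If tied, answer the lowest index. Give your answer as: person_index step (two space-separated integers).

Answer: 3 2

Derivation:
Step 1: p0:(0,1)->(1,1) | p1:(1,1)->(2,1) | p2:(3,4)->(3,3) | p3:(4,1)->(3,1)
Step 2: p0:(1,1)->(2,1) | p1:(2,1)->(3,1) | p2:(3,3)->(3,2) | p3:(3,1)->(3,0)->EXIT
Step 3: p0:(2,1)->(3,1) | p1:(3,1)->(3,0)->EXIT | p2:(3,2)->(3,1) | p3:escaped
Step 4: p0:(3,1)->(3,0)->EXIT | p1:escaped | p2:(3,1)->(3,0)->EXIT | p3:escaped
Exit steps: [4, 3, 4, 2]
First to escape: p3 at step 2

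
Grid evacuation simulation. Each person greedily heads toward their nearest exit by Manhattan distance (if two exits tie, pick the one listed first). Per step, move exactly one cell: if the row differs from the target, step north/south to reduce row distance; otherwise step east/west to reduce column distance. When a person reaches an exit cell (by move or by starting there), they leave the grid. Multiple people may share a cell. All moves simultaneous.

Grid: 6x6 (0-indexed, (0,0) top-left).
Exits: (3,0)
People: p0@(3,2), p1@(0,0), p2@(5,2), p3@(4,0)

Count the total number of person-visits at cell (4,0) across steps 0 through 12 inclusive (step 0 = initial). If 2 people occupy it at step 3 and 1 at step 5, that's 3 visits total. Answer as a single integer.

Answer: 1

Derivation:
Step 0: p0@(3,2) p1@(0,0) p2@(5,2) p3@(4,0) -> at (4,0): 1 [p3], cum=1
Step 1: p0@(3,1) p1@(1,0) p2@(4,2) p3@ESC -> at (4,0): 0 [-], cum=1
Step 2: p0@ESC p1@(2,0) p2@(3,2) p3@ESC -> at (4,0): 0 [-], cum=1
Step 3: p0@ESC p1@ESC p2@(3,1) p3@ESC -> at (4,0): 0 [-], cum=1
Step 4: p0@ESC p1@ESC p2@ESC p3@ESC -> at (4,0): 0 [-], cum=1
Total visits = 1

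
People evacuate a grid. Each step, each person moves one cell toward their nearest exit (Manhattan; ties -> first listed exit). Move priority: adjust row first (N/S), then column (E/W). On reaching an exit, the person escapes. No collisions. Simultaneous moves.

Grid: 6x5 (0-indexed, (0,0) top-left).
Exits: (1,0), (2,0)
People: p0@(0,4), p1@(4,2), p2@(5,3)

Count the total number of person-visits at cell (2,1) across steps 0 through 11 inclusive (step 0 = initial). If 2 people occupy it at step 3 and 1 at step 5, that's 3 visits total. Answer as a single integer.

Step 0: p0@(0,4) p1@(4,2) p2@(5,3) -> at (2,1): 0 [-], cum=0
Step 1: p0@(1,4) p1@(3,2) p2@(4,3) -> at (2,1): 0 [-], cum=0
Step 2: p0@(1,3) p1@(2,2) p2@(3,3) -> at (2,1): 0 [-], cum=0
Step 3: p0@(1,2) p1@(2,1) p2@(2,3) -> at (2,1): 1 [p1], cum=1
Step 4: p0@(1,1) p1@ESC p2@(2,2) -> at (2,1): 0 [-], cum=1
Step 5: p0@ESC p1@ESC p2@(2,1) -> at (2,1): 1 [p2], cum=2
Step 6: p0@ESC p1@ESC p2@ESC -> at (2,1): 0 [-], cum=2
Total visits = 2

Answer: 2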